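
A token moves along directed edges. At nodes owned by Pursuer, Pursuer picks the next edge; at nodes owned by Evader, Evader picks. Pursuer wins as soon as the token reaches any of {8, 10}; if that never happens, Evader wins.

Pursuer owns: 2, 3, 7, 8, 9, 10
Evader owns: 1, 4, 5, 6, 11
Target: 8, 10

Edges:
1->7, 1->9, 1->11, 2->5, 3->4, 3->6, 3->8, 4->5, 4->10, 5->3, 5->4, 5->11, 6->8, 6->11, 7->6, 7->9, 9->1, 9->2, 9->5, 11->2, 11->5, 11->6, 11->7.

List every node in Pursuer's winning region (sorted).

A0 = {8, 10}
A1: add {3} — 3 (Pursuer) has 3→8.
A2 = A1; e.g. 1 (Evader) can still go to 7. Fixed point.
Pursuer's winning region = {3, 8, 10}.

3, 8, 10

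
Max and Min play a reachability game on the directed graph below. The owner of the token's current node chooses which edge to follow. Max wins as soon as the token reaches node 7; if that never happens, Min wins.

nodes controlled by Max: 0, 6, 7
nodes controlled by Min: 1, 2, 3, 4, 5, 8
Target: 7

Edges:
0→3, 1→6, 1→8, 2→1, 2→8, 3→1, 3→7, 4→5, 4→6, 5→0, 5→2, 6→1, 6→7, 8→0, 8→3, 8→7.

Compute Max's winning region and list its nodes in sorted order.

6, 7

A0 = {7}
A1: add {6} — 6 (Max) has 6→7.
A2 = A1; e.g. 0 (Max) has no edge into A1. Fixed point.
Max's winning region = {6, 7}.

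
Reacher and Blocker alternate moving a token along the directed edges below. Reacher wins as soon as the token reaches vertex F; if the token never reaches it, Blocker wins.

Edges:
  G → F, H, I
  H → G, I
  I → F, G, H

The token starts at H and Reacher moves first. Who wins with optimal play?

Track states (vertex, player-to-move).
A0 = {(F,Reacher), (F,Blocker)}
A1: add {(G,Reacher), (I,Reacher)}.
A2: add {(H,Blocker)}.
A3 = A2; e.g. (G,Blocker) stays out. (H,Reacher) never enters ⇒ Blocker avoids the target.

Blocker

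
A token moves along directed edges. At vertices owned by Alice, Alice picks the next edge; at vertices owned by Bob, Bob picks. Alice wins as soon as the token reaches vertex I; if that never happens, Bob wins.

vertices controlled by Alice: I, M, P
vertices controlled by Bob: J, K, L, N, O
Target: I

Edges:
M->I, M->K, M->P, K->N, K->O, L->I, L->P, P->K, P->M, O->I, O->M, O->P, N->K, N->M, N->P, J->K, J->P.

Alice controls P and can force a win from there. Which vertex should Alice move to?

M

A0 = {I}
A1: add {M} — M (Alice) has M→I.
A2: add {P} — P (Alice) has P→M.
A3: add {L, O} — L (Bob): all of {I, P} already in; O (Bob): all of {I, M, P} already in.
A4 = A3; e.g. J (Bob) can still go to K. Fixed point.
From P, successor M is in the attractor (rank 1); the other successor K is not.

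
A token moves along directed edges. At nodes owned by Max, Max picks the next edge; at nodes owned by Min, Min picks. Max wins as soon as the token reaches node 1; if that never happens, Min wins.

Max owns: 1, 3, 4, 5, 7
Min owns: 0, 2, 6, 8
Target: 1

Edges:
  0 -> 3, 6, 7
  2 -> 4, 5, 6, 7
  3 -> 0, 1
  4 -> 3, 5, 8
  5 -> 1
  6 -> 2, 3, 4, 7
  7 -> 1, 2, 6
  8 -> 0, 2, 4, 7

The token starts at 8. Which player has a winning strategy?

Min

A0 = {1}
A1: add {3, 5, 7} — 3 (Max) has 3→1; 5 (Max) has 5→1; 7 (Max) has 7→1.
A2: add {4} — 4 (Max) has 4→3.
A3 = A2; e.g. 0 (Min) can still go to 6. Fixed point.
8 never enters the attractor, so Min can avoid the target forever.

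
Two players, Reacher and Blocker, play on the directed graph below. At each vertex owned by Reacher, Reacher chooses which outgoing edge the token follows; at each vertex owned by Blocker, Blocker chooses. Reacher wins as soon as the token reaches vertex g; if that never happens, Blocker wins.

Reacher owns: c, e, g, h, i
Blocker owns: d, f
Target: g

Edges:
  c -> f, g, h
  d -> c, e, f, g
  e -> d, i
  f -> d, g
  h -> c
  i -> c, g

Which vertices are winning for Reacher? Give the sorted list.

A0 = {g}
A1: add {c, i} — c (Reacher) has c→g; i (Reacher) has i→g.
A2: add {e, h} — e (Reacher) has e→i; h (Reacher) has h→c.
A3 = A2; e.g. d (Blocker) can still go to f. Fixed point.
Reacher's winning region = {c, e, g, h, i}.

c, e, g, h, i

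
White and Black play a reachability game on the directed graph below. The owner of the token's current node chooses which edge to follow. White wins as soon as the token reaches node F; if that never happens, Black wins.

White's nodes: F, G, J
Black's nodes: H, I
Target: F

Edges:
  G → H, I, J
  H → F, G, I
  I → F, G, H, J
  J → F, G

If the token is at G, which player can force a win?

A0 = {F}
A1: add {J} — J (White) has J→F.
A2: add {G} — G (White) has G→J.
A3 = A2; e.g. H (Black) can still go to I. Fixed point.
G ∈ A2, so White can force the target.

White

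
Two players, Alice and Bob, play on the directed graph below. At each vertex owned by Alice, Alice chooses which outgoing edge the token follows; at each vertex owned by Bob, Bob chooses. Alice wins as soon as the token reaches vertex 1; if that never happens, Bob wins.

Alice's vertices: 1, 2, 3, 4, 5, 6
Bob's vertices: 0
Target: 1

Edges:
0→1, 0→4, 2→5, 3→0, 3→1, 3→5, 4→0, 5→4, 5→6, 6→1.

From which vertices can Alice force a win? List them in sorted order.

A0 = {1}
A1: add {3, 6} — 3 (Alice) has 3→1; 6 (Alice) has 6→1.
A2: add {5} — 5 (Alice) has 5→6.
A3: add {2} — 2 (Alice) has 2→5.
A4 = A3; e.g. 0 (Bob) can still go to 4. Fixed point.
Alice's winning region = {1, 2, 3, 5, 6}.

1, 2, 3, 5, 6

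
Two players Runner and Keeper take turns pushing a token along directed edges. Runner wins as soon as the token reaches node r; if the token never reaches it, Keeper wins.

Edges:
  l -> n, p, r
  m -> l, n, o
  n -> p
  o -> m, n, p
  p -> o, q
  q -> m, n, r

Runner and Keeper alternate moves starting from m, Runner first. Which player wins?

Track states (vertex, player-to-move).
A0 = {(r,Runner), (r,Keeper)}
A1: add {(l,Runner), (q,Runner)}.
A2 = A1; e.g. (l,Keeper) stays out. (m,Runner) never enters ⇒ Keeper avoids the target.

Keeper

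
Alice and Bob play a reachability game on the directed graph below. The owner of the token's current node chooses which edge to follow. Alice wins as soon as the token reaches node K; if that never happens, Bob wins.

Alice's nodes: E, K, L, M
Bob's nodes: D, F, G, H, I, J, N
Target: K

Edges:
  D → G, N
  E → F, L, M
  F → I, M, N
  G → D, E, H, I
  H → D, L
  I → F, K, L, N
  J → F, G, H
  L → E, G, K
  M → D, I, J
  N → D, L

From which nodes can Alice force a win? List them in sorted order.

A0 = {K}
A1: add {L} — L (Alice) has L→K.
A2: add {E} — E (Alice) has E→L.
A3 = A2; e.g. D (Bob) can still go to G. Fixed point.
Alice's winning region = {E, K, L}.

E, K, L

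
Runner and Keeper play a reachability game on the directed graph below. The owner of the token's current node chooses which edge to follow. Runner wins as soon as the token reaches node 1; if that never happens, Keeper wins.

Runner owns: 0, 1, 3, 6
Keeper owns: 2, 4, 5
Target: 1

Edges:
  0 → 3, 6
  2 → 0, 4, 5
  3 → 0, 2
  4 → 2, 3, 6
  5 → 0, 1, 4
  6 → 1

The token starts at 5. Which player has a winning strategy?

A0 = {1}
A1: add {6} — 6 (Runner) has 6→1.
A2: add {0} — 0 (Runner) has 0→6.
A3: add {3} — 3 (Runner) has 3→0.
A4 = A3; e.g. 2 (Keeper) can still go to 4. Fixed point.
5 never enters the attractor, so Keeper can avoid the target forever.

Keeper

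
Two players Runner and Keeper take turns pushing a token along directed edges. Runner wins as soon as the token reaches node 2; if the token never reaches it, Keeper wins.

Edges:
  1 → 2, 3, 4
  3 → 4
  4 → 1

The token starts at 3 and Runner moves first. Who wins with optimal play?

Track states (vertex, player-to-move).
A0 = {(2,Runner), (2,Keeper)}
A1: add {(1,Runner)}.
A2: add {(4,Keeper)}.
A3: add {(3,Runner)}.
(3,Runner) ∈ A3 ⇒ Runner forces the target.

Runner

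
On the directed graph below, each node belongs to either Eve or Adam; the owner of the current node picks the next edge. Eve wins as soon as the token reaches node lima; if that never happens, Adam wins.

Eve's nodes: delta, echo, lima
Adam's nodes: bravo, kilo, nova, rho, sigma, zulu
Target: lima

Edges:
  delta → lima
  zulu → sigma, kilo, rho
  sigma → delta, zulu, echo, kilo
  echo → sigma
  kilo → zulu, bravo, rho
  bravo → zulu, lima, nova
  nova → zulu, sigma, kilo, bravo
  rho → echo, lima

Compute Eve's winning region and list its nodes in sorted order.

A0 = {lima}
A1: add {delta} — delta (Eve) has delta→lima.
A2 = A1; e.g. zulu (Adam) can still go to sigma. Fixed point.
Eve's winning region = {delta, lima}.

delta, lima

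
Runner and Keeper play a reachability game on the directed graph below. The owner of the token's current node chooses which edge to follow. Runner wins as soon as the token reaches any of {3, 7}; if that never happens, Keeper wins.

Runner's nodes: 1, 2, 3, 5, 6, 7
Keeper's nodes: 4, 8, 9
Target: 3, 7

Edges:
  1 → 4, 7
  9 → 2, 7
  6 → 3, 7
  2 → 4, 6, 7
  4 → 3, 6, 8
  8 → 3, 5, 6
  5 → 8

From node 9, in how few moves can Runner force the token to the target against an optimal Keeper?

2

A0 = {3, 7}
A1: add {1, 2, 6} — 1 (Runner) has 1→7; 2 (Runner) has 2→7; 6 (Runner) has 6→3.
A2: add {9} — 9 (Keeper): all of {2, 7} already in.
A3 = A2; e.g. 4 (Keeper) can still go to 8. Fixed point.
9 enters the attractor at level 2, so Runner can force the target in 2 moves from there.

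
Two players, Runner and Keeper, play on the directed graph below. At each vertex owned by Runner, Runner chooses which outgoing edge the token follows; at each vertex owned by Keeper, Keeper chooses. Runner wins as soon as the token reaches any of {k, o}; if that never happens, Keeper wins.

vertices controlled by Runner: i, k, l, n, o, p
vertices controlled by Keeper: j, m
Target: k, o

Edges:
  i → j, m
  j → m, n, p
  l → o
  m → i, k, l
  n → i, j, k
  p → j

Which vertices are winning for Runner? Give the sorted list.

k, l, n, o

A0 = {k, o}
A1: add {l, n} — l (Runner) has l→o; n (Runner) has n→k.
A2 = A1; e.g. i (Runner) has no edge into A1. Fixed point.
Runner's winning region = {k, l, n, o}.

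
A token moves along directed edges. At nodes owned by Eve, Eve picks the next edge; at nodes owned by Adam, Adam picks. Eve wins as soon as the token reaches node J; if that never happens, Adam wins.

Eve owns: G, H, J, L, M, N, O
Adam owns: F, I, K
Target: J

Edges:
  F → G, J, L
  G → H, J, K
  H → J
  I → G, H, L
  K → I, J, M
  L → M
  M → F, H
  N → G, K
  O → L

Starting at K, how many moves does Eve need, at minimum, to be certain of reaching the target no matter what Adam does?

A0 = {J}
A1: add {G, H} — G (Eve) has G→J; H (Eve) has H→J.
A2: add {M, N} — M (Eve) has M→H; N (Eve) has N→G.
A3: add {L} — L (Eve) has L→M.
A4: add {F, I, O} — F (Adam): all of {G, J, L} already in; I (Adam): all of {G, H, L} already in; O (Eve) has O→L.
A5: add {K} — K (Adam): all of {I, J, M} already in.
A5 = all vertices. Fixed point.
K enters the attractor at level 5, so Eve can force the target in 5 moves from there.

5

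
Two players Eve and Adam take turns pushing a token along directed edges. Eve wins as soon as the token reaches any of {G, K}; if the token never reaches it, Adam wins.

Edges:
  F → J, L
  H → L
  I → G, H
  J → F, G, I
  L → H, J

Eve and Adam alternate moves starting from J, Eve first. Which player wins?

Track states (vertex, player-to-move).
A0 = {(G,Eve), (G,Adam), (K,Eve), (K,Adam)}
A1: add {(I,Eve), (J,Eve)}.
(J,Eve) ∈ A1 ⇒ Eve forces the target.

Eve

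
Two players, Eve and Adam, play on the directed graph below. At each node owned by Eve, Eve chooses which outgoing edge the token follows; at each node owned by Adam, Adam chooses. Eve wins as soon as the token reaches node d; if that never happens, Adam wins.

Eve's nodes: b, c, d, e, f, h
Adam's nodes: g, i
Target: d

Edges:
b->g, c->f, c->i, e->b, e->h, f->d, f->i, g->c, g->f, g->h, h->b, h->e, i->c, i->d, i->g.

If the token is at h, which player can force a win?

Adam

A0 = {d}
A1: add {f} — f (Eve) has f→d.
A2: add {c} — c (Eve) has c→f.
A3 = A2; e.g. b (Eve) has no edge into A2. Fixed point.
h never enters the attractor, so Adam can avoid the target forever.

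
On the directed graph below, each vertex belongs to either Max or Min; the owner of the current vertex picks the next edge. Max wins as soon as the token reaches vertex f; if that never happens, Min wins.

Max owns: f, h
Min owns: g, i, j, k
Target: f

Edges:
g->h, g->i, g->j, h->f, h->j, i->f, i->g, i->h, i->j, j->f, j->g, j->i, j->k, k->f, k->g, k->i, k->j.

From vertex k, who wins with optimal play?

A0 = {f}
A1: add {h} — h (Max) has h→f.
A2 = A1; e.g. g (Min) can still go to i. Fixed point.
k never enters the attractor, so Min can avoid the target forever.

Min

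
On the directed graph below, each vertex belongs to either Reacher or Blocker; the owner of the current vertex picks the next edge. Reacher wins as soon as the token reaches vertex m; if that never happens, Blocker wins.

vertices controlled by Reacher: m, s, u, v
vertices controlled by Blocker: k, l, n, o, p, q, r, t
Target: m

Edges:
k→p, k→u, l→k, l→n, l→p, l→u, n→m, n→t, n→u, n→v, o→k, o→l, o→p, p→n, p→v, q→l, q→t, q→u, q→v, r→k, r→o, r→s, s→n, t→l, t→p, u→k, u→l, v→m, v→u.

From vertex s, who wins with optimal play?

Blocker

A0 = {m}
A1: add {v} — v (Reacher) has v→m.
A2 = A1; e.g. k (Blocker) can still go to p. Fixed point.
s never enters the attractor, so Blocker can avoid the target forever.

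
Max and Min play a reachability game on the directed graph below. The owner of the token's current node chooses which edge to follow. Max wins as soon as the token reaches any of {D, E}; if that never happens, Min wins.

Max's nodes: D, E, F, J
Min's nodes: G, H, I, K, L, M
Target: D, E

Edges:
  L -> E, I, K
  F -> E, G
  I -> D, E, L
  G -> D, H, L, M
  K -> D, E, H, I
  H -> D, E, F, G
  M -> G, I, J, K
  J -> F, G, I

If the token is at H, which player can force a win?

Min

A0 = {D, E}
A1: add {F} — F (Max) has F→E.
A2: add {J} — J (Max) has J→F.
A3 = A2; e.g. G (Min) can still go to H. Fixed point.
H never enters the attractor, so Min can avoid the target forever.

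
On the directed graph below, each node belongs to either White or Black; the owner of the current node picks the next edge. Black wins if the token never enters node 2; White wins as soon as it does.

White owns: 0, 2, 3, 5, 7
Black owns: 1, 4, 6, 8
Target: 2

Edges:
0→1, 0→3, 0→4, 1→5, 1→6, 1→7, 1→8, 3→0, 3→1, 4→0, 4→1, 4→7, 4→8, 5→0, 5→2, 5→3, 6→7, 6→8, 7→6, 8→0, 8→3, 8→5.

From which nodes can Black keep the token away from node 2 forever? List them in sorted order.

0, 1, 3, 4, 6, 7, 8

A0 = {2}
A1: add {5} — 5 (White) has 5→2.
A2 = A1; e.g. 0 (White) has no edge into A1. Fixed point.
White's attractor = {2, 5}; Black avoids the target exactly from the complement.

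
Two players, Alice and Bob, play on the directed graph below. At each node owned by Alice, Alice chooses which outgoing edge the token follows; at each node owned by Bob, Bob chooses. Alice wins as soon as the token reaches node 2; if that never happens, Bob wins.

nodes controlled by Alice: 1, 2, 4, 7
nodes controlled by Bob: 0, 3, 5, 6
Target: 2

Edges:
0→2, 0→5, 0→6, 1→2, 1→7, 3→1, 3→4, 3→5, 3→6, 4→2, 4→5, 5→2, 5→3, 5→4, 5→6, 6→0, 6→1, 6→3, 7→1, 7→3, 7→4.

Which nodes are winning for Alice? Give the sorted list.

A0 = {2}
A1: add {1, 4} — 1 (Alice) has 1→2; 4 (Alice) has 4→2.
A2: add {7} — 7 (Alice) has 7→1.
A3 = A2; e.g. 0 (Bob) can still go to 5. Fixed point.
Alice's winning region = {1, 2, 4, 7}.

1, 2, 4, 7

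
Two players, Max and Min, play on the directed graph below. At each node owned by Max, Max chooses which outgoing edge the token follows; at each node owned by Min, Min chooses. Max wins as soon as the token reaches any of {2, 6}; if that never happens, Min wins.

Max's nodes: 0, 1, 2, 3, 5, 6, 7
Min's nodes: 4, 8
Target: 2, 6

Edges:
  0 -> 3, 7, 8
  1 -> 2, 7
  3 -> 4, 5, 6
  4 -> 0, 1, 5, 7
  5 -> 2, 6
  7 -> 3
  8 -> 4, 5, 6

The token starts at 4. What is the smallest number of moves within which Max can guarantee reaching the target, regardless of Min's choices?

3

A0 = {2, 6}
A1: add {1, 3, 5} — 1 (Max) has 1→2; 3 (Max) has 3→6; 5 (Max) has 5→2.
A2: add {0, 7} — 0 (Max) has 0→3; 7 (Max) has 7→3.
A3: add {4} — 4 (Min): all of {0, 1, 5, 7} already in.
4 enters the attractor at level 3, so Max can force the target in 3 moves from there.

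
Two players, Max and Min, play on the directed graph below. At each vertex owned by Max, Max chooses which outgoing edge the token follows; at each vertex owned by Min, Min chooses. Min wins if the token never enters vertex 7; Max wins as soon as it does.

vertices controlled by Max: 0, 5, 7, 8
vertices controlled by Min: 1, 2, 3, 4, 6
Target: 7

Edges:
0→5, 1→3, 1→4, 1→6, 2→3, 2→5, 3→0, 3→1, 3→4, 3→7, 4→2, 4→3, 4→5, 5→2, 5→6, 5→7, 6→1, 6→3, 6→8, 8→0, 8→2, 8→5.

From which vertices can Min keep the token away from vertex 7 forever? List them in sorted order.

A0 = {7}
A1: add {5} — 5 (Max) has 5→7.
A2: add {0, 8} — 0 (Max) has 0→5; 8 (Max) has 8→5.
A3 = A2; e.g. 1 (Min) can still go to 3. Fixed point.
Max's attractor = {0, 5, 7, 8}; Min avoids the target exactly from the complement.

1, 2, 3, 4, 6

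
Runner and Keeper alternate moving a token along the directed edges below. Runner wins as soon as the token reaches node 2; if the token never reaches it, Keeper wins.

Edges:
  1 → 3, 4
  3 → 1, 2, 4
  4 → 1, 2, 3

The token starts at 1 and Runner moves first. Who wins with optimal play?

Track states (vertex, player-to-move).
A0 = {(2,Runner), (2,Keeper)}
A1: add {(3,Runner), (4,Runner)}.
A2: add {(1,Keeper)}.
A3 = A2; e.g. (1,Runner) stays out. (1,Runner) never enters ⇒ Keeper avoids the target.

Keeper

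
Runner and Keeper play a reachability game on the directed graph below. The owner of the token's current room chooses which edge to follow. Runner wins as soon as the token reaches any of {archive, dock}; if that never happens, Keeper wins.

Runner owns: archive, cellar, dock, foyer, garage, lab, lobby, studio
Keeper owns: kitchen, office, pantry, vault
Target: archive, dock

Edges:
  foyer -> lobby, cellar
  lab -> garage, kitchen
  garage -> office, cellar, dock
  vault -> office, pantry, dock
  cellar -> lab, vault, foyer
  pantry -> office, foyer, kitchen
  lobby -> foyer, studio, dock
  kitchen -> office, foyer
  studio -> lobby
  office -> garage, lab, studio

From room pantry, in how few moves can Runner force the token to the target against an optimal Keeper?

A0 = {archive, dock}
A1: add {garage, lobby} — garage (Runner) has garage→dock; lobby (Runner) has lobby→dock.
A2: add {foyer, lab, studio} — lab (Runner) has lab→garage; foyer (Runner) has foyer→lobby; studio (Runner) has studio→lobby.
A3: add {cellar, office} — office (Keeper): all of {garage, lab, studio} already in; cellar (Runner) has cellar→lab.
A4: add {kitchen} — kitchen (Keeper): all of {office, foyer} already in.
A5: add {pantry} — pantry (Keeper): all of {office, foyer, kitchen} already in.
pantry enters the attractor at level 5, so Runner can force the target in 5 moves from there.

5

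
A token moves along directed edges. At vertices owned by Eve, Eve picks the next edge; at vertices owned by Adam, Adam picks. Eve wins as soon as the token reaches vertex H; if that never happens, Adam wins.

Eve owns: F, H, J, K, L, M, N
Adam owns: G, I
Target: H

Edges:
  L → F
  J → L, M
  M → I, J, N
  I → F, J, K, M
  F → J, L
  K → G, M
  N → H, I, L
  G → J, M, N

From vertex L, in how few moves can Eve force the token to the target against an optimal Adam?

A0 = {H}
A1: add {N} — N (Eve) has N→H.
A2: add {M} — M (Eve) has M→N.
A3: add {J, K} — J (Eve) has J→M; K (Eve) has K→M.
A4: add {F, G} — F (Eve) has F→J; G (Adam): all of {J, M, N} already in.
A5: add {I, L} — I (Adam): all of {F, J, K, M} already in; L (Eve) has L→F.
A5 = all vertices. Fixed point.
L enters the attractor at level 5, so Eve can force the target in 5 moves from there.

5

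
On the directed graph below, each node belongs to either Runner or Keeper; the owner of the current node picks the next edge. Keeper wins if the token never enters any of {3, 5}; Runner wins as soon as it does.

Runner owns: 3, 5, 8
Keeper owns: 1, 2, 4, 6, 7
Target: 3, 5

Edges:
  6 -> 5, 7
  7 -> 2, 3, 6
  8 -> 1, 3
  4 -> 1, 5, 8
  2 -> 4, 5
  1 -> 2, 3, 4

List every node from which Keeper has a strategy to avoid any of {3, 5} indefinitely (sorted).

A0 = {3, 5}
A1: add {8} — 8 (Runner) has 8→3.
A2 = A1; e.g. 1 (Keeper) can still go to 2. Fixed point.
Runner's attractor = {3, 5, 8}; Keeper avoids the target exactly from the complement.

1, 2, 4, 6, 7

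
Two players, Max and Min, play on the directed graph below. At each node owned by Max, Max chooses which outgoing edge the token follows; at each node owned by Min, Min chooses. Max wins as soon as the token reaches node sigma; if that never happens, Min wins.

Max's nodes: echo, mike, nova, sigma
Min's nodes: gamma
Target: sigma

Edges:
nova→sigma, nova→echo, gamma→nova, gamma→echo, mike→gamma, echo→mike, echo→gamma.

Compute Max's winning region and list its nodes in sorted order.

nova, sigma

A0 = {sigma}
A1: add {nova} — nova (Max) has nova→sigma.
A2 = A1; e.g. mike (Max) has no edge into A1. Fixed point.
Max's winning region = {nova, sigma}.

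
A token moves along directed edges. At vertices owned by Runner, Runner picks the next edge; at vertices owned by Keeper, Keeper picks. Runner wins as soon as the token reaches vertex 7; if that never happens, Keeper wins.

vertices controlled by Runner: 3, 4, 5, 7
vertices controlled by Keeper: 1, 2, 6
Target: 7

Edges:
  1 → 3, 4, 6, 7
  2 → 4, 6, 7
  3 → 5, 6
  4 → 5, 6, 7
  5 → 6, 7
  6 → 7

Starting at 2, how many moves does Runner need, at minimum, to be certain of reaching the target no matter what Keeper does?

A0 = {7}
A1: add {4, 5, 6} — 4 (Runner) has 4→7; 5 (Runner) has 5→7; 6 (Keeper): all of {7} already in.
A2: add {2, 3} — 2 (Keeper): all of {4, 6, 7} already in; 3 (Runner) has 3→5.
2 enters the attractor at level 2, so Runner can force the target in 2 moves from there.

2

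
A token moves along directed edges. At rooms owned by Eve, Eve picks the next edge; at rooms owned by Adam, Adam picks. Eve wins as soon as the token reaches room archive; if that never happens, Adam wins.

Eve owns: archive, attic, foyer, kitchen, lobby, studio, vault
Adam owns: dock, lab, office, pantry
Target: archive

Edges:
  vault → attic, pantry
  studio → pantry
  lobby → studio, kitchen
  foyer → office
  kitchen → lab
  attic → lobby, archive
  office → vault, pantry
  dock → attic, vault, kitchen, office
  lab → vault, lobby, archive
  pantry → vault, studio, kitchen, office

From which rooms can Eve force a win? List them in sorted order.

A0 = {archive}
A1: add {attic} — attic (Eve) has attic→archive.
A2: add {vault} — vault (Eve) has vault→attic.
A3 = A2; e.g. dock (Adam) can still go to kitchen. Fixed point.
Eve's winning region = {archive, attic, vault}.

archive, attic, vault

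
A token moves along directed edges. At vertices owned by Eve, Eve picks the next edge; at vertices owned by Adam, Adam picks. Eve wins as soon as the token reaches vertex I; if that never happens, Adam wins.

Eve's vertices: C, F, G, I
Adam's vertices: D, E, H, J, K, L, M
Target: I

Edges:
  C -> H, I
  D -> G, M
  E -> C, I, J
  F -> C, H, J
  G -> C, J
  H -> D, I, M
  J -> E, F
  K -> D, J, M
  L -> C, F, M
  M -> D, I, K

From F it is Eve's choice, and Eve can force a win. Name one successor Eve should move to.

C

A0 = {I}
A1: add {C} — C (Eve) has C→I.
A2: add {F, G} — F (Eve) has F→C; G (Eve) has G→C.
A3 = A2; e.g. D (Adam) can still go to M. Fixed point.
From F, successor C is in the attractor (rank 1); the other successors H, J are not.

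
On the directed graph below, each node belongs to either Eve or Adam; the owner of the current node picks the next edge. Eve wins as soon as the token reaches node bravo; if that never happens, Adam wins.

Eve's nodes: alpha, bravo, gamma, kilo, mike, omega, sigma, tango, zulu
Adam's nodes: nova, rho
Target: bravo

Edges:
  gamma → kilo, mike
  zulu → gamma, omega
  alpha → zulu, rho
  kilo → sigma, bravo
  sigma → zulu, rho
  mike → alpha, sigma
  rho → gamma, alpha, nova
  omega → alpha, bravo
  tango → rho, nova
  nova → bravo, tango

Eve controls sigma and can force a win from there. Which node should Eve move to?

zulu

A0 = {bravo}
A1: add {kilo, omega} — kilo (Eve) has kilo→bravo; omega (Eve) has omega→bravo.
A2: add {gamma, zulu} — gamma (Eve) has gamma→kilo; zulu (Eve) has zulu→omega.
A3: add {alpha, sigma} — alpha (Eve) has alpha→zulu; sigma (Eve) has sigma→zulu.
A4: add {mike} — mike (Eve) has mike→alpha.
A5 = A4; e.g. rho (Adam) can still go to nova. Fixed point.
From sigma, successor zulu is in the attractor (rank 2); the other successor rho is not.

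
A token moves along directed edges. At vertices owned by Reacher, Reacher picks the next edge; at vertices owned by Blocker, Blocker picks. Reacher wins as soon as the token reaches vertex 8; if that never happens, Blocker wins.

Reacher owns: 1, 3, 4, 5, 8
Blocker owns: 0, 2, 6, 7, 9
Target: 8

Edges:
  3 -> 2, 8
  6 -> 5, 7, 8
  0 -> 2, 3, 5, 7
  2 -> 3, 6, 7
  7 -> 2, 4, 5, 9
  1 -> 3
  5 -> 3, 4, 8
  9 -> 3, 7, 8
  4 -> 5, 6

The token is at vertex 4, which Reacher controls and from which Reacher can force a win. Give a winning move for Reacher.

5

A0 = {8}
A1: add {3, 5} — 3 (Reacher) has 3→8; 5 (Reacher) has 5→8.
A2: add {1, 4} — 1 (Reacher) has 1→3; 4 (Reacher) has 4→5.
A3 = A2; e.g. 0 (Blocker) can still go to 2. Fixed point.
From 4, successor 5 is in the attractor (rank 1); the other successor 6 is not.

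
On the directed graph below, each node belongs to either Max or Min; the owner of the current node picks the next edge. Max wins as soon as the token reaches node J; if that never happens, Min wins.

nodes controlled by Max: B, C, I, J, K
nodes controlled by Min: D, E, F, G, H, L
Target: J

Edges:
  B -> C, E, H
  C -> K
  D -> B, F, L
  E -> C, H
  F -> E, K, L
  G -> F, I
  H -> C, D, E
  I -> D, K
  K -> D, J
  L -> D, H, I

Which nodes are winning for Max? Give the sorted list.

A0 = {J}
A1: add {K} — K (Max) has K→J.
A2: add {C, I} — C (Max) has C→K; I (Max) has I→K.
A3: add {B} — B (Max) has B→C.
A4 = A3; e.g. D (Min) can still go to F. Fixed point.
Max's winning region = {B, C, I, J, K}.

B, C, I, J, K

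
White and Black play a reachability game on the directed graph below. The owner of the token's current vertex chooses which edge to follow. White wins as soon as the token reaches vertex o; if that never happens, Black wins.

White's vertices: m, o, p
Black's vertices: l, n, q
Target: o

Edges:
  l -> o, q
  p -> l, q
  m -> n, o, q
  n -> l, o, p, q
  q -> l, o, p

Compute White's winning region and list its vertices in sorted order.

A0 = {o}
A1: add {m} — m (White) has m→o.
A2 = A1; e.g. l (Black) can still go to q. Fixed point.
White's winning region = {m, o}.

m, o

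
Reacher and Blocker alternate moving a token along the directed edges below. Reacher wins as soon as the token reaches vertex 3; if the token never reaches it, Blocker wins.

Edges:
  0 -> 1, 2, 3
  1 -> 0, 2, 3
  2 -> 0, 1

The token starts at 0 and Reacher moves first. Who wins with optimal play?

Track states (vertex, player-to-move).
A0 = {(3,Reacher), (3,Blocker)}
A1: add {(0,Reacher), (1,Reacher)}.
(0,Reacher) ∈ A1 ⇒ Reacher forces the target.

Reacher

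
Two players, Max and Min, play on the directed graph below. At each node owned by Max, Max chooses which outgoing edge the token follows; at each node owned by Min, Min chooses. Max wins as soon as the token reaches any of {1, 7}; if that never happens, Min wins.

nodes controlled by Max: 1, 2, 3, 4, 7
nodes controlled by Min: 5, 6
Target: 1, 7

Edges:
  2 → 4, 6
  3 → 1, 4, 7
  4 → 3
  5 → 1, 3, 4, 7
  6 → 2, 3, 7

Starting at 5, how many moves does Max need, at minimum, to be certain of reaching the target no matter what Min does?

A0 = {1, 7}
A1: add {3} — 3 (Max) has 3→1.
A2: add {4} — 4 (Max) has 4→3.
A3: add {2, 5} — 2 (Max) has 2→4; 5 (Min): all of {1, 3, 4, 7} already in.
5 enters the attractor at level 3, so Max can force the target in 3 moves from there.

3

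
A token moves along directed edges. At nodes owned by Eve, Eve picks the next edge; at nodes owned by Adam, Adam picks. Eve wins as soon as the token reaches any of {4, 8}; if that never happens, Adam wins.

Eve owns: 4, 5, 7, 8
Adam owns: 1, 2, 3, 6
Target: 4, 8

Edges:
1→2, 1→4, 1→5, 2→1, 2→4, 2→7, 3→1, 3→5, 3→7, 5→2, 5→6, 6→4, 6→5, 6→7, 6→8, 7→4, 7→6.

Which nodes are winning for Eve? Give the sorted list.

A0 = {4, 8}
A1: add {7} — 7 (Eve) has 7→4.
A2 = A1; e.g. 1 (Adam) can still go to 2. Fixed point.
Eve's winning region = {4, 7, 8}.

4, 7, 8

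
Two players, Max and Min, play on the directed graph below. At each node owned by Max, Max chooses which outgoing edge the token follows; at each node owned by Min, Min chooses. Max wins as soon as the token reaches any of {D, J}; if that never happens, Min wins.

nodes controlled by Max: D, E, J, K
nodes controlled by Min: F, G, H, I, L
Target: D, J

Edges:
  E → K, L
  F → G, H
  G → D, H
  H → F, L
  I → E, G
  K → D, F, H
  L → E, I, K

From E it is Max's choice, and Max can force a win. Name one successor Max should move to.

A0 = {D, J}
A1: add {K} — K (Max) has K→D.
A2: add {E} — E (Max) has E→K.
A3 = A2; e.g. F (Min) can still go to G. Fixed point.
From E, successor K is in the attractor (rank 1); the other successor L is not.

K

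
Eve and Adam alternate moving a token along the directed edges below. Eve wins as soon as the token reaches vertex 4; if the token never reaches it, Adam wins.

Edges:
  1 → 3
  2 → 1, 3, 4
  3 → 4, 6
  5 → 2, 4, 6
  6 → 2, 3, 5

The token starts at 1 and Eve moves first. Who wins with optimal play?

Track states (vertex, player-to-move).
A0 = {(4,Eve), (4,Adam)}
A1: add {(2,Eve), (3,Eve), (5,Eve)}.
A2: add {(1,Adam), (6,Adam)}.
A3 = A2; e.g. (1,Eve) stays out. (1,Eve) never enters ⇒ Adam avoids the target.

Adam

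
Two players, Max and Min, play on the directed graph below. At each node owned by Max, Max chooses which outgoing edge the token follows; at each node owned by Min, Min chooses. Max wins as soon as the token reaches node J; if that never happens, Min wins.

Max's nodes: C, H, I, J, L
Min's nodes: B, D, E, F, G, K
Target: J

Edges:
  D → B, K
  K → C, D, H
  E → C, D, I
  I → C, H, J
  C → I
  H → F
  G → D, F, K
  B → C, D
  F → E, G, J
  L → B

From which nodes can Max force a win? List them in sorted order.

C, I, J

A0 = {J}
A1: add {I} — I (Max) has I→J.
A2: add {C} — C (Max) has C→I.
A3 = A2; e.g. B (Min) can still go to D. Fixed point.
Max's winning region = {C, I, J}.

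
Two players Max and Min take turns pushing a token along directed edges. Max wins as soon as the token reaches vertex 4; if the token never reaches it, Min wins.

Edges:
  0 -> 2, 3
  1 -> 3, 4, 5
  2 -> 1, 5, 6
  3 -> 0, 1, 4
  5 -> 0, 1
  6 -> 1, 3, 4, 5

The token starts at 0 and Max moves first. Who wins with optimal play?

Track states (vertex, player-to-move).
A0 = {(4,Max), (4,Min)}
A1: add {(1,Max), (3,Max), (6,Max)}.
A2 = A1; e.g. (0,Max) stays out. (0,Max) never enters ⇒ Min avoids the target.

Min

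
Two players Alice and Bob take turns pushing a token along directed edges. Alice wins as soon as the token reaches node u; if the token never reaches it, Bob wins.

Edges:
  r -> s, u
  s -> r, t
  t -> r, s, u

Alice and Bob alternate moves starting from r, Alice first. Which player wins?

Alice

Track states (vertex, player-to-move).
A0 = {(u,Alice), (u,Bob)}
A1: add {(r,Alice), (t,Alice)}.
(r,Alice) ∈ A1 ⇒ Alice forces the target.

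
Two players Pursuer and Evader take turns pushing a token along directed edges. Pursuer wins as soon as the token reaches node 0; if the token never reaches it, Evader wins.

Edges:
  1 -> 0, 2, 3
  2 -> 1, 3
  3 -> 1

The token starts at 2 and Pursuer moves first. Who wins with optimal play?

Track states (vertex, player-to-move).
A0 = {(0,Pursuer), (0,Evader)}
A1: add {(1,Pursuer)}.
A2: add {(3,Evader)}.
A3: add {(2,Pursuer)}.
(2,Pursuer) ∈ A3 ⇒ Pursuer forces the target.

Pursuer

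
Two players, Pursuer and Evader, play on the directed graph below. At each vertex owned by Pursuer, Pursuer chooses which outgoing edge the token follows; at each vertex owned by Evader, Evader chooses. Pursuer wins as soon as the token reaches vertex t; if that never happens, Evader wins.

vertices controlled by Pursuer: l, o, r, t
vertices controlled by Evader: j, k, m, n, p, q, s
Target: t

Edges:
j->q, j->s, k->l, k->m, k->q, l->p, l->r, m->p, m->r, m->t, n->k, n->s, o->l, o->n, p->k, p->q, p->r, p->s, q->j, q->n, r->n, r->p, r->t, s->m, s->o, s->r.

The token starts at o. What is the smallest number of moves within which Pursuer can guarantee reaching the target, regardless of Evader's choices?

A0 = {t}
A1: add {r} — r (Pursuer) has r→t.
A2: add {l} — l (Pursuer) has l→r.
A3: add {o} — o (Pursuer) has o→l.
A4 = A3; e.g. j (Evader) can still go to q. Fixed point.
o enters the attractor at level 3, so Pursuer can force the target in 3 moves from there.

3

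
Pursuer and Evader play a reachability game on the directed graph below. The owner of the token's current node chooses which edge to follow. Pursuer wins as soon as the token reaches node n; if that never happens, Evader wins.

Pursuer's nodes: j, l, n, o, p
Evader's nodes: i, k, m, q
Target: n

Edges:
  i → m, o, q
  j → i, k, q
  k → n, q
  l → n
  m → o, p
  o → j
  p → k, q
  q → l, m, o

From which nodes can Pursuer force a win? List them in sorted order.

A0 = {n}
A1: add {l} — l (Pursuer) has l→n.
A2 = A1; e.g. i (Evader) can still go to m. Fixed point.
Pursuer's winning region = {l, n}.

l, n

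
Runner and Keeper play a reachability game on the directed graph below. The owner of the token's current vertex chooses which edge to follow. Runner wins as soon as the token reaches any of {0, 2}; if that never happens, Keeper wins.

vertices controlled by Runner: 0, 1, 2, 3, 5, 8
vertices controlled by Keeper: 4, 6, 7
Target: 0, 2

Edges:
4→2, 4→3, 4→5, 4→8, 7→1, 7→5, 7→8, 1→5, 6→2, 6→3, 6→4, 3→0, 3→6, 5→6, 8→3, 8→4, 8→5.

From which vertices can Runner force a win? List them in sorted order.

A0 = {0, 2}
A1: add {3} — 3 (Runner) has 3→0.
A2: add {8} — 8 (Runner) has 8→3.
A3 = A2; e.g. 1 (Runner) has no edge into A2. Fixed point.
Runner's winning region = {0, 2, 3, 8}.

0, 2, 3, 8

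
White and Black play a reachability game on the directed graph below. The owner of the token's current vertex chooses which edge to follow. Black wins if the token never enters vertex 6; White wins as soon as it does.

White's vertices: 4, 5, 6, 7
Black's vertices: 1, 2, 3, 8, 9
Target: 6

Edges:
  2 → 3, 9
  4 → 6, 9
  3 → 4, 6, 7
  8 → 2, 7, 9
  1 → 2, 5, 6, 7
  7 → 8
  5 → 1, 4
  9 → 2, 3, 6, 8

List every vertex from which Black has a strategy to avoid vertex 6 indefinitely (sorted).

A0 = {6}
A1: add {4} — 4 (White) has 4→6.
A2: add {5} — 5 (White) has 5→4.
A3 = A2; e.g. 1 (Black) can still go to 2. Fixed point.
White's attractor = {4, 5, 6}; Black avoids the target exactly from the complement.

1, 2, 3, 7, 8, 9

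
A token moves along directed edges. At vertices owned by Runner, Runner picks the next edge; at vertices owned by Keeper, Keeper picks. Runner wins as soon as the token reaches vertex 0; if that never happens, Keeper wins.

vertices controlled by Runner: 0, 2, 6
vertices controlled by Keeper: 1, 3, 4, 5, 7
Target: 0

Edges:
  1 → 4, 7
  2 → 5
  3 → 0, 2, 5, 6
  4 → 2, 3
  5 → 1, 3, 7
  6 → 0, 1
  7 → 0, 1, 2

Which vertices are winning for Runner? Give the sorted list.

0, 6

A0 = {0}
A1: add {6} — 6 (Runner) has 6→0.
A2 = A1; e.g. 1 (Keeper) can still go to 4. Fixed point.
Runner's winning region = {0, 6}.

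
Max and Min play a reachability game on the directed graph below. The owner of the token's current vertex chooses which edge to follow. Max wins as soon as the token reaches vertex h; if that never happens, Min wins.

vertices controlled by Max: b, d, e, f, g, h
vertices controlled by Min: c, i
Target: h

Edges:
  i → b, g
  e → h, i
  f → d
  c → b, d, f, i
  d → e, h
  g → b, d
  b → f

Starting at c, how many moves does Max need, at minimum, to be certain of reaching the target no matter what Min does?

A0 = {h}
A1: add {d, e} — d (Max) has d→h; e (Max) has e→h.
A2: add {f, g} — f (Max) has f→d; g (Max) has g→d.
A3: add {b} — b (Max) has b→f.
A4: add {i} — i (Min): all of {b, g} already in.
A5: add {c} — c (Min): all of {b, d, f, i} already in.
A5 = all vertices. Fixed point.
c enters the attractor at level 5, so Max can force the target in 5 moves from there.

5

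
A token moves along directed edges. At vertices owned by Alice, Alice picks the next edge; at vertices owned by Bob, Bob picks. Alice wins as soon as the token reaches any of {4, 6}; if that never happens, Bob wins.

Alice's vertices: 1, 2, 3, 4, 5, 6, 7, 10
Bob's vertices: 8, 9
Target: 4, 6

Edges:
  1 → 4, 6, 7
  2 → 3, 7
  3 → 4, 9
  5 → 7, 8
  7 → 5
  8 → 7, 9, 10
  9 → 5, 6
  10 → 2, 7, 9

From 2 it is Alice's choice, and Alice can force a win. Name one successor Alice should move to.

3

A0 = {4, 6}
A1: add {1, 3} — 1 (Alice) has 1→4; 3 (Alice) has 3→4.
A2: add {2} — 2 (Alice) has 2→3.
A3: add {10} — 10 (Alice) has 10→2.
A4 = A3; e.g. 5 (Alice) has no edge into A3. Fixed point.
From 2, successor 3 is in the attractor (rank 1); the other successor 7 is not.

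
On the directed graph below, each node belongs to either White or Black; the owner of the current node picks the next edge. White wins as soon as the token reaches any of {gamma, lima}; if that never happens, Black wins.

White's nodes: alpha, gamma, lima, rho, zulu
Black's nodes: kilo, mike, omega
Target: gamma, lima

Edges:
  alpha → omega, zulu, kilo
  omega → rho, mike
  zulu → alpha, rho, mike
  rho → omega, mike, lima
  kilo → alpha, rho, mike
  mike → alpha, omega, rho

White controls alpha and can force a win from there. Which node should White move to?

A0 = {gamma, lima}
A1: add {rho} — rho (White) has rho→lima.
A2: add {zulu} — zulu (White) has zulu→rho.
A3: add {alpha} — alpha (White) has alpha→zulu.
A4 = A3; e.g. omega (Black) can still go to mike. Fixed point.
From alpha, successor zulu is in the attractor (rank 2); the other successors kilo, omega are not.

zulu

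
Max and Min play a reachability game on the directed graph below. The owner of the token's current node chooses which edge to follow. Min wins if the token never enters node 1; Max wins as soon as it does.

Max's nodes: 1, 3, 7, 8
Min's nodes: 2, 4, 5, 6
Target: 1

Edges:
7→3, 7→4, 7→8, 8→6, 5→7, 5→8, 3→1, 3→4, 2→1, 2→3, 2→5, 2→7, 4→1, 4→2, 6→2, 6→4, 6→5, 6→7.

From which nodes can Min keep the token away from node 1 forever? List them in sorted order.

2, 4, 5, 6, 8

A0 = {1}
A1: add {3} — 3 (Max) has 3→1.
A2: add {7} — 7 (Max) has 7→3.
A3 = A2; e.g. 2 (Min) can still go to 5. Fixed point.
Max's attractor = {1, 3, 7}; Min avoids the target exactly from the complement.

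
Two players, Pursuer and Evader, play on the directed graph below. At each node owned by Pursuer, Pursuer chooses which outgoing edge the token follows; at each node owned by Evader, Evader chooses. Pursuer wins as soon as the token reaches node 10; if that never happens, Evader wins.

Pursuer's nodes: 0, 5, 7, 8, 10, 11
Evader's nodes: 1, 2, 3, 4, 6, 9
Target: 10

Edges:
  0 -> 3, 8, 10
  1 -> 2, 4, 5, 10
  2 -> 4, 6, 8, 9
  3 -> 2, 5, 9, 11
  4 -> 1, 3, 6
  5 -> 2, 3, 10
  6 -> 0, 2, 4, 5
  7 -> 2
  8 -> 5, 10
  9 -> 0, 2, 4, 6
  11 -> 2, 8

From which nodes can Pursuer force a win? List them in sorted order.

0, 5, 8, 10, 11

A0 = {10}
A1: add {0, 5, 8} — 0 (Pursuer) has 0→10; 5 (Pursuer) has 5→10; 8 (Pursuer) has 8→10.
A2: add {11} — 11 (Pursuer) has 11→8.
A3 = A2; e.g. 1 (Evader) can still go to 2. Fixed point.
Pursuer's winning region = {0, 5, 8, 10, 11}.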